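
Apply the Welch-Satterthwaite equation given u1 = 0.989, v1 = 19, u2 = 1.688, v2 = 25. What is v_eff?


uc = sqrt(u1^2 + u2^2) = sqrt(0.989^2 + 1.688^2) = 1.9563908
v_eff = uc^4 / (u1^4/v1 + u2^4/v2)
= 1.9563908^4 / (0.989^4/19 + 1.688^4/25)
= 14.649488 / 0.37510417
v_eff = 39.0545

39.0545


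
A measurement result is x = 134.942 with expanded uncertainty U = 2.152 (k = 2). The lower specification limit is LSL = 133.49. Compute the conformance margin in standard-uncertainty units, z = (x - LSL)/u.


u = U / k = 2.152 / 2 = 1.076
margin = |LSL - x| = |133.49 - 134.942| = 1.452
z = margin / u = 1.452 / 1.076
z = 1.3494

1.3494


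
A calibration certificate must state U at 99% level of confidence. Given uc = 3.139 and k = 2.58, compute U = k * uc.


U = k * uc
U = 2.58 * 3.139
U = 8.0986

8.0986


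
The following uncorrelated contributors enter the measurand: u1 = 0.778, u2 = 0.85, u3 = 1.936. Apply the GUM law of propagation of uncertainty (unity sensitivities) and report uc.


uc = sqrt(0.778^2 + 0.85^2 + 1.936^2)
uc = sqrt(5.07588)
uc = 2.2530

2.2530


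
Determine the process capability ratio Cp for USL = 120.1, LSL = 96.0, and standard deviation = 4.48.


Cp = (USL - LSL) / (6 * sigma)
= (120.1 - 96.0) / (6 * 4.48)
= 24.1000 / 26.8800
= 0.8966

0.8966


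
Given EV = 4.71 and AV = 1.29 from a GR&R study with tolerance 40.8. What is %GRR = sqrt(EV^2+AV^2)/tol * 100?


GRR = sqrt(EV^2 + AV^2) = sqrt(4.71^2 + 1.29^2) = 4.8834619
%GRR = GRR / tol * 100 = 4.8834619 / 40.8 * 100
%GRR = 11.9693

11.9693


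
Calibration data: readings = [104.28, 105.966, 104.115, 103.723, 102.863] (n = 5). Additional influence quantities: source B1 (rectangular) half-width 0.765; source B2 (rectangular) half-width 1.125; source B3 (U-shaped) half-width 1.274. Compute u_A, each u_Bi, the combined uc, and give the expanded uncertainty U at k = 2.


mean = (104.28 + 105.966 + 104.115 + 103.723 + 102.863) / 5 = 104.1894
s = sqrt(sum((x - mean)^2)/(n-1)) = 1.1343409
u_A = s / sqrt(n) = 1.1343409 / sqrt(5) = 0.50729267
u_B1 = 0.765 / sqrt(3) = 0.44167296
u_B2 = 1.125 / sqrt(3) = 0.64951905
u_B3 = 1.274 / sqrt(2) = 0.90085404
uc = sqrt(0.50729267^2 + 0.44167296^2 + 0.64951905^2 + 0.90085404^2) = 1.2983966
U = k * uc = 2 * 1.2983966
U = 2.5968

2.5968


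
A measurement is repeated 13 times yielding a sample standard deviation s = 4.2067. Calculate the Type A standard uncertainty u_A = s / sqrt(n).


u_A = s / sqrt(n)
u_A = 4.2067 / sqrt(13)
u_A = 4.2067 / 3.6055513
u_A = 1.1667

1.1667


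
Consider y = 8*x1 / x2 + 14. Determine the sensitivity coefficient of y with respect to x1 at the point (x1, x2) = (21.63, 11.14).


y = 8*x1 / x2 + 14
dy/dx1 = 8/x2
Evaluate at x2 = 11.14: c1 = 8 / 11.14
c1 = 0.7181

0.7181


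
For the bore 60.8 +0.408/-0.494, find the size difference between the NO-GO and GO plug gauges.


GO = nominal - lower_tol (smallest hole = maximum material condition)
GO = 60.8 - 0.494 = 60.306
NO-GO = nominal + upper_tol (largest hole = least material condition)
NO-GO = 60.8 + 0.408 = 61.208
spread = NO-GO - GO = 61.208 - 60.306 = 0.9020

0.9020


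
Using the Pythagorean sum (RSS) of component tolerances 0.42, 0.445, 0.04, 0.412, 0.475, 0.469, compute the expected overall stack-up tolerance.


RSS = sqrt(0.42^2 + 0.445^2 + 0.04^2 + 0.412^2 + 0.475^2 + 0.469^2)
= sqrt(0.991355)
= 0.9957

0.9957


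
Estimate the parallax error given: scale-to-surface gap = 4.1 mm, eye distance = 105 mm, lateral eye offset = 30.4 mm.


error = h * offset / d
= 4.1 * 30.4 / 105
= 1.1870

1.1870


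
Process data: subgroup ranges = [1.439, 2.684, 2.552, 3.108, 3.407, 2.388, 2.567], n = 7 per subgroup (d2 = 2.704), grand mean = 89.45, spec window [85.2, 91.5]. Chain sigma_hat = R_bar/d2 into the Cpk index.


R_bar = (1.439 + 2.684 + 2.552 + 3.108 + 3.407 + 2.388 + 2.567) / 7 = 2.5921429
sigma = R_bar / d2 = 2.5921429 / 2.704 = 0.95863273
Cp = (USL - LSL)/(6*sigma) = (91.5 - 85.2)/(6*0.95863273) = 1.0953
Cpu = (91.5 - 89.45)/(3*0.95863273) = 0.7128
Cpl = (89.45 - 85.2)/(3*0.95863273) = 1.4778
Cpk = min(Cpu, Cpl) = 0.7128

0.7128


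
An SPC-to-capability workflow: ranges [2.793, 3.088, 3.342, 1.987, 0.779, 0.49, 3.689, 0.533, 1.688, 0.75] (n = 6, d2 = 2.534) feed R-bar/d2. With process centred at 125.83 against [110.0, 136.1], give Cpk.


R_bar = (2.793 + 3.088 + 3.342 + 1.987 + 0.779 + 0.49 + 3.689 + 0.533 + 1.688 + 0.75) / 10 = 1.9139
sigma = R_bar / d2 = 1.9139 / 2.534 = 0.75528808
Cp = (USL - LSL)/(6*sigma) = (136.1 - 110.0)/(6*0.75528808) = 5.7594
Cpu = (136.1 - 125.83)/(3*0.75528808) = 4.5325
Cpl = (125.83 - 110.0)/(3*0.75528808) = 6.9863
Cpk = min(Cpu, Cpl) = 4.5325

4.5325


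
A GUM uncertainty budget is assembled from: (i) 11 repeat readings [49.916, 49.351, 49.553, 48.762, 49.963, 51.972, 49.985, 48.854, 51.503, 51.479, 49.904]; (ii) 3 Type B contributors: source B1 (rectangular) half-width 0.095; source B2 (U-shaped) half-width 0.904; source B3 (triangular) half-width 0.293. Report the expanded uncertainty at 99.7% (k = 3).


mean = (49.916 + 49.351 + 49.553 + 48.762 + 49.963 + 51.972 + 49.985 + 48.854 + 51.503 + 51.479 + 49.904) / 11 = 50.11290909
s = sqrt(sum((x - mean)^2)/(n-1)) = 1.0807329
u_A = s / sqrt(n) = 1.0807329 / sqrt(11) = 0.32585323
u_B1 = 0.095 / sqrt(3) = 0.054848276
u_B2 = 0.904 / sqrt(2) = 0.63922453
u_B3 = 0.293 / sqrt(6) = 0.11961675
uc = sqrt(0.32585323^2 + 0.054848276^2 + 0.63922453^2 + 0.11961675^2) = 0.72945516
U = k * uc = 3 * 0.72945516
U = 2.1884

2.1884


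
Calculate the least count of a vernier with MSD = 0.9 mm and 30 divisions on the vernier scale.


LC = MSD / n_div
= 0.9 / 30
= 0.0300

0.0300


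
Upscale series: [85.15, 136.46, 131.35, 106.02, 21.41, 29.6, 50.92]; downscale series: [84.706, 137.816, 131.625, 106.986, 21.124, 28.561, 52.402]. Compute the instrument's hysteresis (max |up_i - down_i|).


|85.15 - 84.706| = 0.4440
|136.46 - 137.816| = 1.3560
|131.35 - 131.625| = 0.2750
|106.02 - 106.986| = 0.9660
|21.41 - 21.124| = 0.2860
|29.6 - 28.561| = 1.0390
|50.92 - 52.402| = 1.4820
hysteresis = max(diffs) = 1.4820

1.4820


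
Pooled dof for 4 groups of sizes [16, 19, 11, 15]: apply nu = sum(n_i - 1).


nu = sum_i (n_i - 1)
nu = ((16 - 1) + (19 - 1) + (11 - 1) + (15 - 1))
nu = 15 + 18 + 10 + 14
nu = 57

57


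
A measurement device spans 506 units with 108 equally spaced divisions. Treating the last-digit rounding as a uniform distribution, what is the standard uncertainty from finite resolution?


resolution = range / divisions
resolution = 506 / 108 = 4.6851852
u_res = resolution / (2*sqrt(3))
u_res = 4.6851852 / 3.4641016
u_res = 1.3525

1.3525


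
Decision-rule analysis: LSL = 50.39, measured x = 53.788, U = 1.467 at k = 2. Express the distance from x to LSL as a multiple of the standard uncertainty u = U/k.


u = U / k = 1.467 / 2 = 0.7335
margin = |LSL - x| = |50.39 - 53.788| = 3.398
z = margin / u = 3.398 / 0.7335
z = 4.6326

4.6326


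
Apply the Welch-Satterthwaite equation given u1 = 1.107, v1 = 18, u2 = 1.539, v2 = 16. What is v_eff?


uc = sqrt(u1^2 + u2^2) = sqrt(1.107^2 + 1.539^2) = 1.8957769
v_eff = uc^4 / (u1^4/v1 + u2^4/v2)
= 1.8957769^4 / (1.107^4/18 + 1.539^4/16)
= 12.916621 / 0.43404741
v_eff = 29.7585

29.7585


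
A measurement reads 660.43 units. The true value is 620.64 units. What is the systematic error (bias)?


Systematic error = measured - true
= 660.43 - 620.64
= 39.7900

39.7900


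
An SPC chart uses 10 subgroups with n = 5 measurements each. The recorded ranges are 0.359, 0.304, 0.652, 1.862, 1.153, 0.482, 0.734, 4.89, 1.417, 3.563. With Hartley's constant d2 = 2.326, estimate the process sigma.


R_bar = (0.359 + 0.304 + 0.652 + 1.862 + 1.153 + 0.482 + 0.734 + 4.89 + 1.417 + 3.563) / 10
R_bar = 15.416 / 10 = 1.5416
sigma_hat = R_bar / d2 = 1.5416 / 2.326 = 0.6628

0.6628


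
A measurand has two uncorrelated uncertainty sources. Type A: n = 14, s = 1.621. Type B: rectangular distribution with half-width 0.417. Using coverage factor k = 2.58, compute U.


u_A = s / sqrt(n) = 1.621 / sqrt(14) = 0.43323047
u_B = half_width / sqrt(3) = 0.417 / sqrt(3) = 0.24075506
uc = sqrt(u_A^2 + u_B^2) = sqrt(0.43323047^2 + 0.24075506^2) = 0.49563256
U = k * uc = 2.58 * 0.49563256
U = 1.2787

1.2787


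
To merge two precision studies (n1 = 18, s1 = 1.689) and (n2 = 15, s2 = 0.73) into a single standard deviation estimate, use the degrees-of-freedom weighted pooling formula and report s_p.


s_p = sqrt(((n1-1)*s1^2 + (n2-1)*s2^2) / (n1+n2-2))
numerator = (18-1)*1.689^2 + (15-1)*0.73^2 = 48.496257 + 7.4606 = 55.956857
denominator = 18 + 15 - 2 = 31
s_p^2 = 55.956857 / 31 = 1.8050599
s_p = sqrt(1.8050599) = 1.3435

1.3435


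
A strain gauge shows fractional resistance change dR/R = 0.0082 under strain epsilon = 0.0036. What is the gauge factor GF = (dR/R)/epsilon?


GF = (dR/R) / epsilon
= 0.0082 / 0.0036
= 2.2778

2.2778


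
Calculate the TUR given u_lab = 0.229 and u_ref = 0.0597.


TUR = u_lab / u_ref
= 0.229 / 0.0597
= 3.8358

3.8358


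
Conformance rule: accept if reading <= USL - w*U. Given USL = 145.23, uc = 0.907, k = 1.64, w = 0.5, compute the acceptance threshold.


U = k * uc = 1.64 * 0.907 = 1.48748
guard band g = w * U = 0.5 * 1.48748 = 0.74374
AL = USL - g = 145.23 - 0.74374
AL = 144.4863

144.4863


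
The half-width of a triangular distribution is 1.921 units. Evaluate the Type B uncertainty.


u_B = half_width / sqrt(6)
u_B = 1.921 / 2.4494897
u_B = 0.7842

0.7842


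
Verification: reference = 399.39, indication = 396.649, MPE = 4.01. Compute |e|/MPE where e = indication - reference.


e = indication - reference = 396.649 - 399.39 = -2.7410
|e| = 2.7410
ratio = |e| / MPE = 2.7410 / 4.01
ratio = 0.6835

0.6835


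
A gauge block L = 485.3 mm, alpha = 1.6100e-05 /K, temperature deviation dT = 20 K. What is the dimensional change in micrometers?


dL = L * alpha * dT
= 485.3 * 1.6100e-05 * 20
= 0.1562666 mm
dL_um = 0.1562666 * 1000 = 156.2666 um

156.2666


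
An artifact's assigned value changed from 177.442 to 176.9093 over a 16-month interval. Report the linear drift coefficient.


rate = (v2 - v1) / months
= (176.9093 - 177.442) / 16
= -0.5327 / 16
= -0.0333

-0.0333


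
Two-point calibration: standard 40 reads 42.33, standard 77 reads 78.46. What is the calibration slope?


slope = (y2 - y1) / (x2 - x1)
= (78.46 - 42.33) / (77 - 40)
= 36.1300 / 37
= 0.9765

0.9765


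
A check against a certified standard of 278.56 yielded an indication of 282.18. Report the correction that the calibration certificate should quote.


Correction = standard - reading
= 278.56 - 282.18
= -3.6200

-3.6200


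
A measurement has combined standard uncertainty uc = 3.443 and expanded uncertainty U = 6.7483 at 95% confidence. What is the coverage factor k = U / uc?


k = U / uc
k = 6.7483 / 3.443
k = 1.96

1.96


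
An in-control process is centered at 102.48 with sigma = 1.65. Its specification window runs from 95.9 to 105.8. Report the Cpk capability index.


Cpu = (USL - mean) / (3*sigma) = (105.8 - 102.48) / (3*1.65) = 0.6707
Cpl = (mean - LSL) / (3*sigma) = (102.48 - 95.9) / (3*1.65) = 1.3293
Cpk = min(Cpu, Cpl) = 0.6707

0.6707


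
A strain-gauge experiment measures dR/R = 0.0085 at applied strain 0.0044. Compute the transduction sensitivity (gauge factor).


GF = (dR/R) / epsilon
= 0.0085 / 0.0044
= 1.9318

1.9318


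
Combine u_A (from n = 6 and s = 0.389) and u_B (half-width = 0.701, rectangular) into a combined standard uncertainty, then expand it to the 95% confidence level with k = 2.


u_A = s / sqrt(n) = 0.389 / sqrt(6) = 0.15880858
u_B = half_width / sqrt(3) = 0.701 / sqrt(3) = 0.40472254
uc = sqrt(u_A^2 + u_B^2) = sqrt(0.15880858^2 + 0.40472254^2) = 0.43476488
U = k * uc = 2 * 0.43476488
U = 0.8695

0.8695


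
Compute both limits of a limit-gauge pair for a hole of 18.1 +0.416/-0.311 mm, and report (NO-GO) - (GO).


GO = nominal - lower_tol (smallest hole = maximum material condition)
GO = 18.1 - 0.311 = 17.789
NO-GO = nominal + upper_tol (largest hole = least material condition)
NO-GO = 18.1 + 0.416 = 18.516
spread = NO-GO - GO = 18.516 - 17.789 = 0.7270

0.7270


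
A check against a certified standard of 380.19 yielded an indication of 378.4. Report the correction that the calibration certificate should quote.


Correction = standard - reading
= 380.19 - 378.4
= 1.7900

1.7900


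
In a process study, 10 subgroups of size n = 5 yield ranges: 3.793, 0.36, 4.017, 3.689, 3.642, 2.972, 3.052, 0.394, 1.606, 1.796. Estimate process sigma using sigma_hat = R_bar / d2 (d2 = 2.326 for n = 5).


R_bar = (3.793 + 0.36 + 4.017 + 3.689 + 3.642 + 2.972 + 3.052 + 0.394 + 1.606 + 1.796) / 10
R_bar = 25.321 / 10 = 2.5321
sigma_hat = R_bar / d2 = 2.5321 / 2.326 = 1.0886

1.0886


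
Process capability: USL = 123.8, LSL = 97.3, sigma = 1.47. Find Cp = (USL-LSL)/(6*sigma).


Cp = (USL - LSL) / (6 * sigma)
= (123.8 - 97.3) / (6 * 1.47)
= 26.5000 / 8.8200
= 3.0045

3.0045


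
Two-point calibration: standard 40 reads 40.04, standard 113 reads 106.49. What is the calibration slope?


slope = (y2 - y1) / (x2 - x1)
= (106.49 - 40.04) / (113 - 40)
= 66.4500 / 73
= 0.9103

0.9103


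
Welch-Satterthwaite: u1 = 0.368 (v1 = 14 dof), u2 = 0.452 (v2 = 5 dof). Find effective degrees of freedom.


uc = sqrt(u1^2 + u2^2) = sqrt(0.368^2 + 0.452^2) = 0.5828619
v_eff = uc^4 / (u1^4/v1 + u2^4/v2)
= 0.5828619^4 / (0.368^4/14 + 0.452^4/5)
= 0.11541511 / 0.0096580006
v_eff = 11.9502

11.9502


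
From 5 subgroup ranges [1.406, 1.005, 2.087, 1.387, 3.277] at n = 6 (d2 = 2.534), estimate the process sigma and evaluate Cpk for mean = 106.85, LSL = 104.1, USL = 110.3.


R_bar = (1.406 + 1.005 + 2.087 + 1.387 + 3.277) / 5 = 1.8324
sigma = R_bar / d2 = 1.8324 / 2.534 = 0.72312549
Cp = (USL - LSL)/(6*sigma) = (110.3 - 104.1)/(6*0.72312549) = 1.4290
Cpu = (110.3 - 106.85)/(3*0.72312549) = 1.5903
Cpl = (106.85 - 104.1)/(3*0.72312549) = 1.2676
Cpk = min(Cpu, Cpl) = 1.2676

1.2676


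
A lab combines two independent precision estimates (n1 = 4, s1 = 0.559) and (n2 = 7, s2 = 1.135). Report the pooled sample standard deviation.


s_p = sqrt(((n1-1)*s1^2 + (n2-1)*s2^2) / (n1+n2-2))
numerator = (4-1)*0.559^2 + (7-1)*1.135^2 = 0.937443 + 7.72935 = 8.666793
denominator = 4 + 7 - 2 = 9
s_p^2 = 8.666793 / 9 = 0.962977
s_p = sqrt(0.962977) = 0.9813

0.9813


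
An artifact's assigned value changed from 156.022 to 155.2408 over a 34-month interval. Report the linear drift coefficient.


rate = (v2 - v1) / months
= (155.2408 - 156.022) / 34
= -0.7812 / 34
= -0.0230

-0.0230


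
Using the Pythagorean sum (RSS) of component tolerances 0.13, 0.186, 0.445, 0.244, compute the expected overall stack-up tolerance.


RSS = sqrt(0.13^2 + 0.186^2 + 0.445^2 + 0.244^2)
= sqrt(0.309057)
= 0.5559

0.5559


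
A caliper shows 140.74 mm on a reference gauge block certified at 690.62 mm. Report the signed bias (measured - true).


Systematic error = measured - true
= 140.74 - 690.62
= -549.8800

-549.8800


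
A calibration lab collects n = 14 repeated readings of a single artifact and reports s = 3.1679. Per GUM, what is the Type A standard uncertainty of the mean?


u_A = s / sqrt(n)
u_A = 3.1679 / sqrt(14)
u_A = 3.1679 / 3.7416574
u_A = 0.8467

0.8467


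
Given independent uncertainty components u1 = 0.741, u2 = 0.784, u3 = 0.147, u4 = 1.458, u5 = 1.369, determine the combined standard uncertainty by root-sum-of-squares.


uc = sqrt(0.741^2 + 0.784^2 + 0.147^2 + 1.458^2 + 1.369^2)
uc = sqrt(5.185271)
uc = 2.2771

2.2771


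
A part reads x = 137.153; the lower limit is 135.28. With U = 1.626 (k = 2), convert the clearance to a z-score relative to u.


u = U / k = 1.626 / 2 = 0.813
margin = |LSL - x| = |135.28 - 137.153| = 1.873
z = margin / u = 1.873 / 0.813
z = 2.3038

2.3038


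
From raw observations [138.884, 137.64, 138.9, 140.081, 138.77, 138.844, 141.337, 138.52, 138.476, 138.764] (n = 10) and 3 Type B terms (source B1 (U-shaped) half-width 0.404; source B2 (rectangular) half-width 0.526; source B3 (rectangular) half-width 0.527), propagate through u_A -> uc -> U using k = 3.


mean = (138.884 + 137.64 + 138.9 + 140.081 + 138.77 + 138.844 + 141.337 + 138.52 + 138.476 + 138.764) / 10 = 139.0216
s = sqrt(sum((x - mean)^2)/(n-1)) = 1.0075508
u_A = s / sqrt(n) = 1.0075508 / sqrt(10) = 0.31861554
u_B1 = 0.404 / sqrt(2) = 0.28567114
u_B2 = 0.526 / sqrt(3) = 0.30368624
u_B3 = 0.527 / sqrt(3) = 0.30426359
uc = sqrt(0.31861554^2 + 0.28567114^2 + 0.30368624^2 + 0.30426359^2) = 0.60656865
U = k * uc = 3 * 0.60656865
U = 1.8197

1.8197


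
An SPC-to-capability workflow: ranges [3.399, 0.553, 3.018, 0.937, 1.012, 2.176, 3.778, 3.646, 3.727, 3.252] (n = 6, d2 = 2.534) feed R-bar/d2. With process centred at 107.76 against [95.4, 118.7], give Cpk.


R_bar = (3.399 + 0.553 + 3.018 + 0.937 + 1.012 + 2.176 + 3.778 + 3.646 + 3.727 + 3.252) / 10 = 2.5498
sigma = R_bar / d2 = 2.5498 / 2.534 = 1.0062352
Cp = (USL - LSL)/(6*sigma) = (118.7 - 95.4)/(6*1.0062352) = 3.8593
Cpu = (118.7 - 107.76)/(3*1.0062352) = 3.6241
Cpl = (107.76 - 95.4)/(3*1.0062352) = 4.0945
Cpk = min(Cpu, Cpl) = 3.6241

3.6241


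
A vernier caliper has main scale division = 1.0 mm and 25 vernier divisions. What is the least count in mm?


LC = MSD / n_div
= 1.0 / 25
= 0.0400

0.0400


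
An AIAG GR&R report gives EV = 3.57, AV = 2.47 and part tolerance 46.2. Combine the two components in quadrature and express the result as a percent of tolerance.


GRR = sqrt(EV^2 + AV^2) = sqrt(3.57^2 + 2.47^2) = 4.341175
%GRR = GRR / tol * 100 = 4.341175 / 46.2 * 100
%GRR = 9.3965

9.3965


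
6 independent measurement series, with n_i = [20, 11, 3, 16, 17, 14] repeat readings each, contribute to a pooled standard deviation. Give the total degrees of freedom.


nu = sum_i (n_i - 1)
nu = ((20 - 1) + (11 - 1) + (3 - 1) + (16 - 1) + (17 - 1) + (14 - 1))
nu = 19 + 10 + 2 + 15 + 16 + 13
nu = 75

75


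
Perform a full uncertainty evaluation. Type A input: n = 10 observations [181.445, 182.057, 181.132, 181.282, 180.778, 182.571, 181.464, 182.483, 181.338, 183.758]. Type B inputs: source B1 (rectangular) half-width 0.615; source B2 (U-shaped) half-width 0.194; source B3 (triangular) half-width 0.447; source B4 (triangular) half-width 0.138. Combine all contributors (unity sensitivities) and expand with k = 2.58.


mean = (181.445 + 182.057 + 181.132 + 181.282 + 180.778 + 182.571 + 181.464 + 182.483 + 181.338 + 183.758) / 10 = 181.8308
s = sqrt(sum((x - mean)^2)/(n-1)) = 0.89210448
u_A = s / sqrt(n) = 0.89210448 / sqrt(10) = 0.28210821
u_B1 = 0.615 / sqrt(3) = 0.35507042
u_B2 = 0.194 / sqrt(2) = 0.13717872
u_B3 = 0.447 / sqrt(6) = 0.18248699
u_B4 = 0.138 / sqrt(6) = 0.056338264
uc = sqrt(0.28210821^2 + 0.35507042^2 + 0.13717872^2 + 0.18248699^2 + 0.056338264^2) = 0.51083613
U = k * uc = 2.58 * 0.51083613
U = 1.3180

1.3180


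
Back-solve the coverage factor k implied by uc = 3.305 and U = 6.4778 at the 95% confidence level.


k = U / uc
k = 6.4778 / 3.305
k = 1.96

1.96


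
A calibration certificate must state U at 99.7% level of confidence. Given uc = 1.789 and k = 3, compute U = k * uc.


U = k * uc
U = 3 * 1.789
U = 5.3670

5.3670


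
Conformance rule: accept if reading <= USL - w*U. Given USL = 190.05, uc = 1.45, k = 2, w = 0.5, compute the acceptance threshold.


U = k * uc = 2 * 1.45 = 2.9
guard band g = w * U = 0.5 * 2.9 = 1.45
AL = USL - g = 190.05 - 1.45
AL = 188.6000

188.6000


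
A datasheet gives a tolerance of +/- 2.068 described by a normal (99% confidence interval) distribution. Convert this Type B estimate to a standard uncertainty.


u_B = half_width / 2.576
u_B = 2.068 / 2.576
u_B = 0.8028

0.8028


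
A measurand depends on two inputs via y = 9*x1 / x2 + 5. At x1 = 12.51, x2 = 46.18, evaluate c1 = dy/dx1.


y = 9*x1 / x2 + 5
dy/dx1 = 9/x2
Evaluate at x2 = 46.18: c1 = 9 / 46.18
c1 = 0.1949

0.1949


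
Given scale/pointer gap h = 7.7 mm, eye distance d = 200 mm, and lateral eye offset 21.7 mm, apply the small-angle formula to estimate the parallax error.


error = h * offset / d
= 7.7 * 21.7 / 200
= 0.8355

0.8355


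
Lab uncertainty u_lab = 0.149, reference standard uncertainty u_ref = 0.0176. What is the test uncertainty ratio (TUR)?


TUR = u_lab / u_ref
= 0.149 / 0.0176
= 8.4659

8.4659


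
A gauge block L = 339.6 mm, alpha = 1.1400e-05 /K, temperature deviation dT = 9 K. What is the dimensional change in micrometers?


dL = L * alpha * dT
= 339.6 * 1.1400e-05 * 9
= 0.0348430 mm
dL_um = 0.0348430 * 1000 = 34.8430 um

34.8430


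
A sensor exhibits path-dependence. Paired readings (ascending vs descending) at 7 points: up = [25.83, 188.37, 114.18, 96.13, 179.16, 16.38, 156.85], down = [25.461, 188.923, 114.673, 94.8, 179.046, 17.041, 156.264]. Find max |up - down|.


|25.83 - 25.461| = 0.3690
|188.37 - 188.923| = 0.5530
|114.18 - 114.673| = 0.4930
|96.13 - 94.8| = 1.3300
|179.16 - 179.046| = 0.1140
|16.38 - 17.041| = 0.6610
|156.85 - 156.264| = 0.5860
hysteresis = max(diffs) = 1.3300

1.3300


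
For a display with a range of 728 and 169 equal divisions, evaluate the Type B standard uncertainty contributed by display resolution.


resolution = range / divisions
resolution = 728 / 169 = 4.3076923
u_res = resolution / (2*sqrt(3))
u_res = 4.3076923 / 3.4641016
u_res = 1.2435

1.2435


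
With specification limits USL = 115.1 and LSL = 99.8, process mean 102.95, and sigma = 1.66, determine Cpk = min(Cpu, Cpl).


Cpu = (USL - mean) / (3*sigma) = (115.1 - 102.95) / (3*1.66) = 2.4398
Cpl = (mean - LSL) / (3*sigma) = (102.95 - 99.8) / (3*1.66) = 0.6325
Cpk = min(Cpu, Cpl) = 0.6325

0.6325


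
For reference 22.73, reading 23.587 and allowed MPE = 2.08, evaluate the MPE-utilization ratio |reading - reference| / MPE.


e = indication - reference = 23.587 - 22.73 = 0.8570
|e| = 0.8570
ratio = |e| / MPE = 0.8570 / 2.08
ratio = 0.4120

0.4120


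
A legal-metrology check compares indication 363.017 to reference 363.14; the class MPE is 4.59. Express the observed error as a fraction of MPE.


e = indication - reference = 363.017 - 363.14 = -0.1230
|e| = 0.1230
ratio = |e| / MPE = 0.1230 / 4.59
ratio = 0.0268

0.0268


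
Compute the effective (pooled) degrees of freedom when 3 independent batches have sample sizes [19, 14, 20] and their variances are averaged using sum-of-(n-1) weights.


nu = sum_i (n_i - 1)
nu = ((19 - 1) + (14 - 1) + (20 - 1))
nu = 18 + 13 + 19
nu = 50

50


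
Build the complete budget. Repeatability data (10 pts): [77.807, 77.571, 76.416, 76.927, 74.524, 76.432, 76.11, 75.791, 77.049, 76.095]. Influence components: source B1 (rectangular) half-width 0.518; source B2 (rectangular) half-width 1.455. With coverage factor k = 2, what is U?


mean = (77.807 + 77.571 + 76.416 + 76.927 + 74.524 + 76.432 + 76.11 + 75.791 + 77.049 + 76.095) / 10 = 76.4722
s = sqrt(sum((x - mean)^2)/(n-1)) = 0.94671089
u_A = s / sqrt(n) = 0.94671089 / sqrt(10) = 0.29937627
u_B1 = 0.518 / sqrt(3) = 0.29906744
u_B2 = 1.455 / sqrt(3) = 0.84004464
uc = sqrt(0.29937627^2 + 0.29906744^2 + 0.84004464^2) = 0.94060751
U = k * uc = 2 * 0.94060751
U = 1.8812

1.8812


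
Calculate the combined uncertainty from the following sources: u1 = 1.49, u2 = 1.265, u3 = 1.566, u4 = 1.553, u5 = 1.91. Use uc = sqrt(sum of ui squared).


uc = sqrt(1.49^2 + 1.265^2 + 1.566^2 + 1.553^2 + 1.91^2)
uc = sqrt(12.33259)
uc = 3.5118

3.5118


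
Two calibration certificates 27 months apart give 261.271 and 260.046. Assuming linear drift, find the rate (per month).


rate = (v2 - v1) / months
= (260.046 - 261.271) / 27
= -1.2250 / 27
= -0.0454

-0.0454


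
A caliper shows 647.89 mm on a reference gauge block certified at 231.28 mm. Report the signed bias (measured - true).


Systematic error = measured - true
= 647.89 - 231.28
= 416.6100

416.6100


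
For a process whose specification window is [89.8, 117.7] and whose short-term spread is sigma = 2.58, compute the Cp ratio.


Cp = (USL - LSL) / (6 * sigma)
= (117.7 - 89.8) / (6 * 2.58)
= 27.9000 / 15.4800
= 1.8023

1.8023


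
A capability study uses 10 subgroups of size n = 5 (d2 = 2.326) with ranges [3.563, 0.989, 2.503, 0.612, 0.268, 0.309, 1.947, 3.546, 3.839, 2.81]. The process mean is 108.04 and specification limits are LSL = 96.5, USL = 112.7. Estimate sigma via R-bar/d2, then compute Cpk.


R_bar = (3.563 + 0.989 + 2.503 + 0.612 + 0.268 + 0.309 + 1.947 + 3.546 + 3.839 + 2.81) / 10 = 2.0386
sigma = R_bar / d2 = 2.0386 / 2.326 = 0.87644024
Cp = (USL - LSL)/(6*sigma) = (112.7 - 96.5)/(6*0.87644024) = 3.0806
Cpu = (112.7 - 108.04)/(3*0.87644024) = 1.7723
Cpl = (108.04 - 96.5)/(3*0.87644024) = 4.3890
Cpk = min(Cpu, Cpl) = 1.7723

1.7723


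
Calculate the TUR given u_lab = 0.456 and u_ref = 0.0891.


TUR = u_lab / u_ref
= 0.456 / 0.0891
= 5.1178

5.1178


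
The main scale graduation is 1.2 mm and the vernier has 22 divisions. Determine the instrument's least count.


LC = MSD / n_div
= 1.2 / 22
= 0.0545

0.0545


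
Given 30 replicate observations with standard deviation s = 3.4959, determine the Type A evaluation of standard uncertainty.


u_A = s / sqrt(n)
u_A = 3.4959 / sqrt(30)
u_A = 3.4959 / 5.4772256
u_A = 0.6383

0.6383


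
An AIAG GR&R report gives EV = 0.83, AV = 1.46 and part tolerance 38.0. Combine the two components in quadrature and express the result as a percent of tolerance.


GRR = sqrt(EV^2 + AV^2) = sqrt(0.83^2 + 1.46^2) = 1.6794344
%GRR = GRR / tol * 100 = 1.6794344 / 38.0 * 100
%GRR = 4.4196

4.4196


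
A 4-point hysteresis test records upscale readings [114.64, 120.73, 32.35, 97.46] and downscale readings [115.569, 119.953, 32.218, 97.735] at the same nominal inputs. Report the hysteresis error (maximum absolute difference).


|114.64 - 115.569| = 0.9290
|120.73 - 119.953| = 0.7770
|32.35 - 32.218| = 0.1320
|97.46 - 97.735| = 0.2750
hysteresis = max(diffs) = 0.9290

0.9290


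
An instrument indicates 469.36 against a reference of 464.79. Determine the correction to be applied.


Correction = standard - reading
= 464.79 - 469.36
= -4.5700

-4.5700


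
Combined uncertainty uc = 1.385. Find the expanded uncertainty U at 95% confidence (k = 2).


U = k * uc
U = 2 * 1.385
U = 2.7700

2.7700


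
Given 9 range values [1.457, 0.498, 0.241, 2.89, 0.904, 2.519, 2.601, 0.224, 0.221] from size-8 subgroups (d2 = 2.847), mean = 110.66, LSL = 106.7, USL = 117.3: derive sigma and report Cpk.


R_bar = (1.457 + 0.498 + 0.241 + 2.89 + 0.904 + 2.519 + 2.601 + 0.224 + 0.221) / 9 = 1.2838889
sigma = R_bar / d2 = 1.2838889 / 2.847 = 0.45096203
Cp = (USL - LSL)/(6*sigma) = (117.3 - 106.7)/(6*0.45096203) = 3.9176
Cpu = (117.3 - 110.66)/(3*0.45096203) = 4.9080
Cpl = (110.66 - 106.7)/(3*0.45096203) = 2.9271
Cpk = min(Cpu, Cpl) = 2.9271

2.9271


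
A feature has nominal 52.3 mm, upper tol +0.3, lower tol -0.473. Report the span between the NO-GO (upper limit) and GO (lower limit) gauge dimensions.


GO = nominal - lower_tol (smallest hole = maximum material condition)
GO = 52.3 - 0.473 = 51.827
NO-GO = nominal + upper_tol (largest hole = least material condition)
NO-GO = 52.3 + 0.3 = 52.6
spread = NO-GO - GO = 52.6 - 51.827 = 0.7730

0.7730


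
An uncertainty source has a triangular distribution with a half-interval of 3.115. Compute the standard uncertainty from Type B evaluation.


u_B = half_width / sqrt(6)
u_B = 3.115 / 2.4494897
u_B = 1.2717

1.2717


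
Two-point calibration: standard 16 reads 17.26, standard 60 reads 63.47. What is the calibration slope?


slope = (y2 - y1) / (x2 - x1)
= (63.47 - 17.26) / (60 - 16)
= 46.2100 / 44
= 1.0502

1.0502


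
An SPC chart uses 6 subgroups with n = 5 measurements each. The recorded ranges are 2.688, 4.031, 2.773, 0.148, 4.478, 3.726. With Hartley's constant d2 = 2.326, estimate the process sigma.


R_bar = (2.688 + 4.031 + 2.773 + 0.148 + 4.478 + 3.726) / 6
R_bar = 17.844 / 6 = 2.974
sigma_hat = R_bar / d2 = 2.974 / 2.326 = 1.2786

1.2786


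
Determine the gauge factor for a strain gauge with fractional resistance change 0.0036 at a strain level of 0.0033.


GF = (dR/R) / epsilon
= 0.0036 / 0.0033
= 1.0909

1.0909


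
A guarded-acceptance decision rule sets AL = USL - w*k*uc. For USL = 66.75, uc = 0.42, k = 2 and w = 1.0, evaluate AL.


U = k * uc = 2 * 0.42 = 0.84
guard band g = w * U = 1.0 * 0.84 = 0.84
AL = USL - g = 66.75 - 0.84
AL = 65.9100

65.9100


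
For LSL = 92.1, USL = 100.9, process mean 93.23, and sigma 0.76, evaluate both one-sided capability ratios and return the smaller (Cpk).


Cpu = (USL - mean) / (3*sigma) = (100.9 - 93.23) / (3*0.76) = 3.3640
Cpl = (mean - LSL) / (3*sigma) = (93.23 - 92.1) / (3*0.76) = 0.4956
Cpk = min(Cpu, Cpl) = 0.4956

0.4956


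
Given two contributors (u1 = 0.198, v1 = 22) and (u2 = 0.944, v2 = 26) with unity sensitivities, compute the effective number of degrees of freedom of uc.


uc = sqrt(u1^2 + u2^2) = sqrt(0.198^2 + 0.944^2) = 0.96454134
v_eff = uc^4 / (u1^4/v1 + u2^4/v2)
= 0.96454134^4 / (0.198^4/22 + 0.944^4/26)
= 0.86553251 / 0.030613068
v_eff = 28.2733

28.2733


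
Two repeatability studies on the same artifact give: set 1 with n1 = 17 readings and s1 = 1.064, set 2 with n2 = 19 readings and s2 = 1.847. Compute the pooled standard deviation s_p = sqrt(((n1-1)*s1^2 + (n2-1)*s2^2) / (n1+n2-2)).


s_p = sqrt(((n1-1)*s1^2 + (n2-1)*s2^2) / (n1+n2-2))
numerator = (17-1)*1.064^2 + (19-1)*1.847^2 = 18.113536 + 61.405362 = 79.518898
denominator = 17 + 19 - 2 = 34
s_p^2 = 79.518898 / 34 = 2.3387911
s_p = sqrt(2.3387911) = 1.5293

1.5293


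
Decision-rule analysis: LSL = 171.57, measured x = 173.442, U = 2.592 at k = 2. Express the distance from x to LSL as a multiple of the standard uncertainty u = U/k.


u = U / k = 2.592 / 2 = 1.296
margin = |LSL - x| = |171.57 - 173.442| = 1.872
z = margin / u = 1.872 / 1.296
z = 1.4444

1.4444


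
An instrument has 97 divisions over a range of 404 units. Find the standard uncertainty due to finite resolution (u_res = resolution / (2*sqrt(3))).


resolution = range / divisions
resolution = 404 / 97 = 4.1649485
u_res = resolution / (2*sqrt(3))
u_res = 4.1649485 / 3.4641016
u_res = 1.2023

1.2023


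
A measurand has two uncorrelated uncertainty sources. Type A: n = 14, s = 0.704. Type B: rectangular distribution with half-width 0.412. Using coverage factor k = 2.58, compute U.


u_A = s / sqrt(n) = 0.704 / sqrt(14) = 0.18815191
u_B = half_width / sqrt(3) = 0.412 / sqrt(3) = 0.23786831
uc = sqrt(u_A^2 + u_B^2) = sqrt(0.18815191^2 + 0.23786831^2) = 0.30328613
U = k * uc = 2.58 * 0.30328613
U = 0.7825

0.7825


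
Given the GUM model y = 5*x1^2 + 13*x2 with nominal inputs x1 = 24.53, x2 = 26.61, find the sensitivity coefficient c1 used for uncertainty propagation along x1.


y = 5*x1^2 + 13*x2
dy/dx1 = 2*5*x1
Evaluate at x1 = 24.53: c1 = 10 * 24.53
c1 = 245.3000

245.3000


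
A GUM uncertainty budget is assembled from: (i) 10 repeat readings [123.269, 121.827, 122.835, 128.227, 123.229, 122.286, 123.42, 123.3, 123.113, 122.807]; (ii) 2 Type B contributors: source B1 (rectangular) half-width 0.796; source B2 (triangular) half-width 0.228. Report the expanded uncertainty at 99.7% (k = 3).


mean = (123.269 + 121.827 + 122.835 + 128.227 + 123.229 + 122.286 + 123.42 + 123.3 + 123.113 + 122.807) / 10 = 123.4313
s = sqrt(sum((x - mean)^2)/(n-1)) = 1.7580135
u_A = s / sqrt(n) = 1.7580135 / sqrt(10) = 0.55593268
u_B1 = 0.796 / sqrt(3) = 0.45957081
u_B2 = 0.228 / sqrt(6) = 0.09308061
uc = sqrt(0.55593268^2 + 0.45957081^2 + 0.09308061^2) = 0.72727606
U = k * uc = 3 * 0.72727606
U = 2.1818

2.1818


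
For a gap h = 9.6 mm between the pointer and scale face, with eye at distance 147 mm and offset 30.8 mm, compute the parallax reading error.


error = h * offset / d
= 9.6 * 30.8 / 147
= 2.0114

2.0114


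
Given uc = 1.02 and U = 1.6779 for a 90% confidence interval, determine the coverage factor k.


k = U / uc
k = 1.6779 / 1.02
k = 1.645

1.645


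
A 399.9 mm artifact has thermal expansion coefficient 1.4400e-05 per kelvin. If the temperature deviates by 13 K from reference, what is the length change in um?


dL = L * alpha * dT
= 399.9 * 1.4400e-05 * 13
= 0.0748613 mm
dL_um = 0.0748613 * 1000 = 74.8613 um

74.8613


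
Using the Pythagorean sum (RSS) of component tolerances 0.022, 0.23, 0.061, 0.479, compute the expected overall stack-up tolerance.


RSS = sqrt(0.022^2 + 0.23^2 + 0.061^2 + 0.479^2)
= sqrt(0.286546)
= 0.5353

0.5353


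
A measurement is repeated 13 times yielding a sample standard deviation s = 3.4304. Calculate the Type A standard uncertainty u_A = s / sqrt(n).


u_A = s / sqrt(n)
u_A = 3.4304 / sqrt(13)
u_A = 3.4304 / 3.6055513
u_A = 0.9514

0.9514


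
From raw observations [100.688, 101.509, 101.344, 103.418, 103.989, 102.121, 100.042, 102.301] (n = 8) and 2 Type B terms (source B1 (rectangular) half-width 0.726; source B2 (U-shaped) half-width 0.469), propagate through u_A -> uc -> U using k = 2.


mean = (100.688 + 101.509 + 101.344 + 103.418 + 103.989 + 102.121 + 100.042 + 102.301) / 8 = 101.9265
s = sqrt(sum((x - mean)^2)/(n-1)) = 1.3231669
u_A = s / sqrt(n) = 1.3231669 / sqrt(8) = 0.46781014
u_B1 = 0.726 / sqrt(3) = 0.4191563
u_B2 = 0.469 / sqrt(2) = 0.33163308
uc = sqrt(0.46781014^2 + 0.4191563^2 + 0.33163308^2) = 0.71029489
U = k * uc = 2 * 0.71029489
U = 1.4206

1.4206


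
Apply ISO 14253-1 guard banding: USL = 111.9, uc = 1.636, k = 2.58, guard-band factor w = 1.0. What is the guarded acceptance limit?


U = k * uc = 2.58 * 1.636 = 4.22088
guard band g = w * U = 1.0 * 4.22088 = 4.22088
AL = USL - g = 111.9 - 4.22088
AL = 107.6791

107.6791


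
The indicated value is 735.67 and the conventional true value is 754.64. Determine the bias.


Systematic error = measured - true
= 735.67 - 754.64
= -18.9700

-18.9700


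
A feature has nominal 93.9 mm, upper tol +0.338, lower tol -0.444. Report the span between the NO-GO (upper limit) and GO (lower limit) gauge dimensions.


GO = nominal - lower_tol (smallest hole = maximum material condition)
GO = 93.9 - 0.444 = 93.456
NO-GO = nominal + upper_tol (largest hole = least material condition)
NO-GO = 93.9 + 0.338 = 94.238
spread = NO-GO - GO = 94.238 - 93.456 = 0.7820

0.7820


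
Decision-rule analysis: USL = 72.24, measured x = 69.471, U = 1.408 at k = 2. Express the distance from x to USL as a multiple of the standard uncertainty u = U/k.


u = U / k = 1.408 / 2 = 0.704
margin = |USL - x| = |72.24 - 69.471| = 2.769
z = margin / u = 2.769 / 0.704
z = 3.9332

3.9332


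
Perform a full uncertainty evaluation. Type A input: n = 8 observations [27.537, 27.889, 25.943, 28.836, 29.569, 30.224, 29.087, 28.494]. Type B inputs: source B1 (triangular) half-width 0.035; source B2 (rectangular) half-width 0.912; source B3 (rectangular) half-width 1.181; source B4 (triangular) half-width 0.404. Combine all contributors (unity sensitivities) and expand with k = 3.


mean = (27.537 + 27.889 + 25.943 + 28.836 + 29.569 + 30.224 + 29.087 + 28.494) / 8 = 28.447375
s = sqrt(sum((x - mean)^2)/(n-1)) = 1.3303717
u_A = s / sqrt(n) = 1.3303717 / sqrt(8) = 0.47035743
u_B1 = 0.035 / sqrt(6) = 0.01428869
u_B2 = 0.912 / sqrt(3) = 0.52654345
u_B3 = 1.181 / sqrt(3) = 0.68185067
u_B4 = 0.404 / sqrt(6) = 0.16493231
uc = sqrt(0.47035743^2 + 0.01428869^2 + 0.52654345^2 + 0.68185067^2 + 0.16493231^2) = 0.99539504
U = k * uc = 3 * 0.99539504
U = 2.9862

2.9862


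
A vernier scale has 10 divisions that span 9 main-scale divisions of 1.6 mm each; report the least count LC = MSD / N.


LC = MSD / n_div
= 1.6 / 10
= 0.1600

0.1600


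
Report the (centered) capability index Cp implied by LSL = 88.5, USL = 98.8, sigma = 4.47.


Cp = (USL - LSL) / (6 * sigma)
= (98.8 - 88.5) / (6 * 4.47)
= 10.3000 / 26.8200
= 0.3840

0.3840


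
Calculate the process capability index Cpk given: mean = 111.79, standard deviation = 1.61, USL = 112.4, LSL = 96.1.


Cpu = (USL - mean) / (3*sigma) = (112.4 - 111.79) / (3*1.61) = 0.1263
Cpl = (mean - LSL) / (3*sigma) = (111.79 - 96.1) / (3*1.61) = 3.2484
Cpk = min(Cpu, Cpl) = 0.1263

0.1263


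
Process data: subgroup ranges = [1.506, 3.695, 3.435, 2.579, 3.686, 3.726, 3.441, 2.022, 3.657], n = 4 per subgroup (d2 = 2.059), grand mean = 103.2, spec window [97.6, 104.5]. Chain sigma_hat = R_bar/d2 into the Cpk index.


R_bar = (1.506 + 3.695 + 3.435 + 2.579 + 3.686 + 3.726 + 3.441 + 2.022 + 3.657) / 9 = 3.083
sigma = R_bar / d2 = 3.083 / 2.059 = 1.4973288
Cp = (USL - LSL)/(6*sigma) = (104.5 - 97.6)/(6*1.4973288) = 0.7680
Cpu = (104.5 - 103.2)/(3*1.4973288) = 0.2894
Cpl = (103.2 - 97.6)/(3*1.4973288) = 1.2467
Cpk = min(Cpu, Cpl) = 0.2894

0.2894


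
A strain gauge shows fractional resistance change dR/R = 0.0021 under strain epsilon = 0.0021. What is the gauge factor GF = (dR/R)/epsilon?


GF = (dR/R) / epsilon
= 0.0021 / 0.0021
= 1.0000

1.0000


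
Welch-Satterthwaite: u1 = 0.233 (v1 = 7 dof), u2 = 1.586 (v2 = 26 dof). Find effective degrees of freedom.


uc = sqrt(u1^2 + u2^2) = sqrt(0.233^2 + 1.586^2) = 1.6030237
v_eff = uc^4 / (u1^4/v1 + u2^4/v2)
= 1.6030237^4 / (0.233^4/7 + 1.586^4/26)
= 6.6032809 / 0.24377554
v_eff = 27.0875

27.0875


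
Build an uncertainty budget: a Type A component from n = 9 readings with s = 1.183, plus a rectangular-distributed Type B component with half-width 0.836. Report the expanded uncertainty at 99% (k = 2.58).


u_A = s / sqrt(n) = 1.183 / sqrt(9) = 0.39433333
u_B = half_width / sqrt(3) = 0.836 / sqrt(3) = 0.48266483
uc = sqrt(u_A^2 + u_B^2) = sqrt(0.39433333^2 + 0.48266483^2) = 0.62326889
U = k * uc = 2.58 * 0.62326889
U = 1.6080

1.6080


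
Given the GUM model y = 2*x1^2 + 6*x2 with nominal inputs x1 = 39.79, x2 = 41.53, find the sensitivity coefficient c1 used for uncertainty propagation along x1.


y = 2*x1^2 + 6*x2
dy/dx1 = 2*2*x1
Evaluate at x1 = 39.79: c1 = 4 * 39.79
c1 = 159.1600

159.1600


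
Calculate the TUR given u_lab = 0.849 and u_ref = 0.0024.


TUR = u_lab / u_ref
= 0.849 / 0.0024
= 353.7500

353.7500


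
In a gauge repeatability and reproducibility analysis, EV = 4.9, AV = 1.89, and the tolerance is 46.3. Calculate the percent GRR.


GRR = sqrt(EV^2 + AV^2) = sqrt(4.9^2 + 1.89^2) = 5.2518663
%GRR = GRR / tol * 100 = 5.2518663 / 46.3 * 100
%GRR = 11.3431

11.3431


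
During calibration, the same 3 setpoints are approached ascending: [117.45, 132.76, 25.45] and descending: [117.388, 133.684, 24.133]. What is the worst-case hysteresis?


|117.45 - 117.388| = 0.0620
|132.76 - 133.684| = 0.9240
|25.45 - 24.133| = 1.3170
hysteresis = max(diffs) = 1.3170

1.3170


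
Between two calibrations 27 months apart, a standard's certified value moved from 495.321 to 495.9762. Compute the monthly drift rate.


rate = (v2 - v1) / months
= (495.9762 - 495.321) / 27
= 0.6552 / 27
= 0.0243

0.0243


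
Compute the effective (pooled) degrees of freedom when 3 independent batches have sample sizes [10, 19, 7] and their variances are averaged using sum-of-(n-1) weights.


nu = sum_i (n_i - 1)
nu = ((10 - 1) + (19 - 1) + (7 - 1))
nu = 9 + 18 + 6
nu = 33

33


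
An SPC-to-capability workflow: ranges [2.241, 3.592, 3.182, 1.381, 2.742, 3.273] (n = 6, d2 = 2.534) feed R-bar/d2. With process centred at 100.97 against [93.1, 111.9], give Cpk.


R_bar = (2.241 + 3.592 + 3.182 + 1.381 + 2.742 + 3.273) / 6 = 2.7351667
sigma = R_bar / d2 = 2.7351667 / 2.534 = 1.079387
Cp = (USL - LSL)/(6*sigma) = (111.9 - 93.1)/(6*1.079387) = 2.9029
Cpu = (111.9 - 100.97)/(3*1.079387) = 3.3754
Cpl = (100.97 - 93.1)/(3*1.079387) = 2.4304
Cpk = min(Cpu, Cpl) = 2.4304

2.4304


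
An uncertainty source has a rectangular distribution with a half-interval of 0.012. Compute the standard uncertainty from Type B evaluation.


u_B = half_width / sqrt(3)
u_B = 0.012 / 1.7320508
u_B = 0.0069

0.0069
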